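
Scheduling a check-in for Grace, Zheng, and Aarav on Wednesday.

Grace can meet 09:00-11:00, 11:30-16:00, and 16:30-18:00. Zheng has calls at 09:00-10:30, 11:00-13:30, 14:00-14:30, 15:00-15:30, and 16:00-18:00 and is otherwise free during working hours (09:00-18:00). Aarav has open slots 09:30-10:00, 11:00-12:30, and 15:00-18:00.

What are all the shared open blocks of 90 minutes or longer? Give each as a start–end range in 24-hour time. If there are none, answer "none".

none

Zheng free within 09:00–18:00: 10:30–11:00, 13:30–14:00, 14:30–15:00, 15:30–16:00.
Grace ∩ Zheng: 10:30–11:00, 13:30–14:00, 14:30–15:00, 15:30–16:00.
Grace ∩ Zheng ∩ Aarav: 15:30–16:00.
Windows ≥ 90 min: (none).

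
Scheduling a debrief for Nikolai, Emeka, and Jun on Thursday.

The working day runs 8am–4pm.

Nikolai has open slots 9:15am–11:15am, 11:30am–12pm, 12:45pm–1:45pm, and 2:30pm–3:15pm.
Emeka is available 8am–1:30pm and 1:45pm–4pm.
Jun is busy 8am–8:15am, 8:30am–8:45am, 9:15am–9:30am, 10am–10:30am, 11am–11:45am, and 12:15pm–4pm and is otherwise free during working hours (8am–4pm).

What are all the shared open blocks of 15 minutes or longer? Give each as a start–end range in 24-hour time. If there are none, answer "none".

09:30–10:00, 10:30–11:00, 11:45–12:00

Jun free within 08:00–16:00: 08:15–08:30, 08:45–09:15, 09:30–10:00, 10:30–11:00, 11:45–12:15.
Nikolai ∩ Emeka: 09:15–11:15, 11:30–12:00, 12:45–13:30, 14:30–15:15.
Nikolai ∩ Emeka ∩ Jun: 09:30–10:00, 10:30–11:00, 11:45–12:00.
Windows ≥ 15 min: 09:30–10:00, 10:30–11:00, 11:45–12:00.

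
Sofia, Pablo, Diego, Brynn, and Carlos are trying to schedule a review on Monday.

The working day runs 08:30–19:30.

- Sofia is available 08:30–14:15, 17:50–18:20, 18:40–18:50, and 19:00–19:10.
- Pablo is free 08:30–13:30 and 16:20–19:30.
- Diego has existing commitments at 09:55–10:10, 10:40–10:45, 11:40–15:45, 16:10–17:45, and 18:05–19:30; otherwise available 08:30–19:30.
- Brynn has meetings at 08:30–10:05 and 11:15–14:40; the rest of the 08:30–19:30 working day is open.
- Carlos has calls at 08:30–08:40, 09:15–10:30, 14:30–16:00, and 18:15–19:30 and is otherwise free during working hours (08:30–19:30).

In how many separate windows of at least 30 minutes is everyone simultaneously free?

1

Diego free within 08:30–19:30: 08:30–09:55, 10:10–10:40, 10:45–11:40, 15:45–16:10, 17:45–18:05.
Brynn free within 08:30–19:30: 10:05–11:15, 14:40–19:30.
Carlos free within 08:30–19:30: 08:40–09:15, 10:30–14:30, 16:00–18:15.
Sofia ∩ Pablo: 08:30–13:30, 17:50–18:20, 18:40–18:50, 19:00–19:10.
Sofia ∩ Pablo ∩ Diego: 08:30–09:55, 10:10–10:40, 10:45–11:40, 17:50–18:05.
Sofia ∩ Pablo ∩ Diego ∩ Brynn: 10:10–10:40, 10:45–11:15, 17:50–18:05.
Sofia ∩ Pablo ∩ Diego ∩ Brynn ∩ Carlos: 10:30–10:40, 10:45–11:15, 17:50–18:05.
Windows ≥ 30 min: 10:45–11:15.
That's 1 window.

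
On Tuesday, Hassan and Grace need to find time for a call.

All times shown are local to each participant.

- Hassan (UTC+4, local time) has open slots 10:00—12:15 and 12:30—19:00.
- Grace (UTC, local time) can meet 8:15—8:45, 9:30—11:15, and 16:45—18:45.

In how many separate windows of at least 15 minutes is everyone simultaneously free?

Hassan → UTC: 06:00–08:15, 08:30–15:00.
Grace → UTC: 08:15–08:45, 09:30–11:15, 16:45–18:45.
Hassan ∩ Grace: 08:30–08:45, 09:30–11:15.
Windows ≥ 15 min: 08:30–08:45, 09:30–11:15.
That's 2 windows.

2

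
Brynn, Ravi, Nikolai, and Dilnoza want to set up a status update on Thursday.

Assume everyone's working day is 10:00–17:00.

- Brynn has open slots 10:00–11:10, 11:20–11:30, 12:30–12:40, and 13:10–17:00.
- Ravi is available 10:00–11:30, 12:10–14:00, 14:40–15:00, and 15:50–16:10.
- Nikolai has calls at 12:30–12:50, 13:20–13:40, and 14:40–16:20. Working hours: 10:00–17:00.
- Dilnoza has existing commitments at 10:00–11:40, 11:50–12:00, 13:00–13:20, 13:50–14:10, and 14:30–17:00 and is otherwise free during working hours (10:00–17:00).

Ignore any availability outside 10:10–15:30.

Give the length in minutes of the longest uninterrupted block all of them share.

10 minutes

Nikolai free within 10:00–17:00: 10:00–12:30, 12:50–13:20, 13:40–14:40, 16:20–17:00.
Dilnoza free within 10:00–17:00: 11:40–11:50, 12:00–13:00, 13:20–13:50, 14:10–14:30.
Brynn ∩ Ravi: 10:00–11:10, 11:20–11:30, 12:30–12:40, 13:10–14:00, 14:40–15:00, 15:50–16:10.
Brynn ∩ Ravi ∩ Nikolai: 10:00–11:10, 11:20–11:30, 13:10–13:20, 13:40–14:00.
Brynn ∩ Ravi ∩ Nikolai ∩ Dilnoza: 13:40–13:50.
Restricted to 10:10–15:30: 13:40–13:50.
Single common window of 10 minutes.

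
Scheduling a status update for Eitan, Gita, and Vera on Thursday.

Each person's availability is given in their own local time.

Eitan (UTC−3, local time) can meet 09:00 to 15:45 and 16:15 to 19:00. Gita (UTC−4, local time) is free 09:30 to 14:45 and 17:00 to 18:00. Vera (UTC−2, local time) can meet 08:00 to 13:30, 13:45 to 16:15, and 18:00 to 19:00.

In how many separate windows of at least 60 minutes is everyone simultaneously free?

2

Eitan → UTC: 12:00–18:45, 19:15–22:00.
Gita → UTC: 13:30–18:45, 21:00–22:00.
Vera → UTC: 10:00–15:30, 15:45–18:15, 20:00–21:00.
Eitan ∩ Gita: 13:30–18:45, 21:00–22:00.
Eitan ∩ Gita ∩ Vera: 13:30–15:30, 15:45–18:15.
Windows ≥ 60 min: 13:30–15:30, 15:45–18:15.
That's 2 windows.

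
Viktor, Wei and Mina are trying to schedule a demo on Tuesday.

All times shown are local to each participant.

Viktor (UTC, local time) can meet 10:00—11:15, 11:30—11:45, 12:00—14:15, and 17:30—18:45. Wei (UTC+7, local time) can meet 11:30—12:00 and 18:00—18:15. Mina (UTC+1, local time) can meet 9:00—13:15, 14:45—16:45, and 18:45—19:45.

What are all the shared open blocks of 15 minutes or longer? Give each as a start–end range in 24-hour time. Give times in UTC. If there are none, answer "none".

Viktor → UTC: 10:00–11:15, 11:30–11:45, 12:00–14:15, 17:30–18:45.
Wei → UTC: 04:30–05:00, 11:00–11:15.
Mina → UTC: 08:00–12:15, 13:45–15:45, 17:45–18:45.
Viktor ∩ Wei: 11:00–11:15.
Viktor ∩ Wei ∩ Mina: 11:00–11:15.
Windows ≥ 15 min: 11:00–11:15.

11:00–11:15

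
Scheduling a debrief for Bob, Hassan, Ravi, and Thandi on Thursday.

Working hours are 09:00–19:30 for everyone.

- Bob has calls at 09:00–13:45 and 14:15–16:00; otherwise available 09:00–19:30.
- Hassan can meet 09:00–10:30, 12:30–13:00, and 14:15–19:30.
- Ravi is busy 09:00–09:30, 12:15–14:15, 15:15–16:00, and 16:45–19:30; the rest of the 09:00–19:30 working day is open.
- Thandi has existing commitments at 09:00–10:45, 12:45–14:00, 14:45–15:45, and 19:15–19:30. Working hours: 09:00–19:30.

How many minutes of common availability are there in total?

Bob free within 09:00–19:30: 13:45–14:15, 16:00–19:30.
Ravi free within 09:00–19:30: 09:30–12:15, 14:15–15:15, 16:00–16:45.
Thandi free within 09:00–19:30: 10:45–12:45, 14:00–14:45, 15:45–19:15.
Bob ∩ Hassan: 16:00–19:30.
Bob ∩ Hassan ∩ Ravi: 16:00–16:45.
Bob ∩ Hassan ∩ Ravi ∩ Thandi: 16:00–16:45.
Total common minutes: 45.

45 minutes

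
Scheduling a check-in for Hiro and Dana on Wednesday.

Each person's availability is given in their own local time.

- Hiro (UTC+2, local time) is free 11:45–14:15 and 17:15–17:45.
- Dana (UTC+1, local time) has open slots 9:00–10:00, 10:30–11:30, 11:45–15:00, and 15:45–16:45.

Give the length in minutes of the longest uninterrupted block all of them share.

Hiro → UTC: 09:45–12:15, 15:15–15:45.
Dana → UTC: 08:00–09:00, 09:30–10:30, 10:45–14:00, 14:45–15:45.
Hiro ∩ Dana: 09:45–10:30, 10:45–12:15, 15:15–15:45.
Common window lengths: 45, 90, 30 min; longest is 90.

90 minutes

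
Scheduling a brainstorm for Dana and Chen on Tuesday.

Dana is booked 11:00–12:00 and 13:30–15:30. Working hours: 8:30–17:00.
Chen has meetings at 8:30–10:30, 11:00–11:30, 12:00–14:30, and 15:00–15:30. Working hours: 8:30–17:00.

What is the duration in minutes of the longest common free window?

Dana free within 08:30–17:00: 08:30–11:00, 12:00–13:30, 15:30–17:00.
Chen free within 08:30–17:00: 10:30–11:00, 11:30–12:00, 14:30–15:00, 15:30–17:00.
Dana ∩ Chen: 10:30–11:00, 15:30–17:00.
Common window lengths: 30, 90 min; longest is 90.

90 minutes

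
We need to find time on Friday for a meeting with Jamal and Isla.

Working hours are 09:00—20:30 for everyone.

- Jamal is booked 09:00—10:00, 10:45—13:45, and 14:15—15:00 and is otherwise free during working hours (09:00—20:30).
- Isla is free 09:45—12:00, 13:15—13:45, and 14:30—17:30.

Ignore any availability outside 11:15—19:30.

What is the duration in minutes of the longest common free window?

150 minutes

Jamal free within 09:00–20:30: 10:00–10:45, 13:45–14:15, 15:00–20:30.
Jamal ∩ Isla: 10:00–10:45, 15:00–17:30.
Restricted to 11:15–19:30: 15:00–17:30.
Single common window of 150 minutes.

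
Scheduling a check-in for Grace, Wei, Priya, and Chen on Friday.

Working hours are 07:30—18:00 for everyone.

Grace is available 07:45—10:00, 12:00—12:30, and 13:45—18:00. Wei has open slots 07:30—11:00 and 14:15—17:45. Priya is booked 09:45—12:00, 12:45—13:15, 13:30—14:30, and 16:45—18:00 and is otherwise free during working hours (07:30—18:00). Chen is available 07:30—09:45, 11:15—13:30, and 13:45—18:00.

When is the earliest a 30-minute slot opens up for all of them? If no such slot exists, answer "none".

Priya free within 07:30–18:00: 07:30–09:45, 12:00–12:45, 13:15–13:30, 14:30–16:45.
Grace ∩ Wei: 07:45–10:00, 14:15–17:45.
Grace ∩ Wei ∩ Priya: 07:45–09:45, 14:30–16:45.
Grace ∩ Wei ∩ Priya ∩ Chen: 07:45–09:45, 14:30–16:45.
Windows ≥ 30 min: 07:45–09:45, 14:30–16:45.
Earliest such window starts at 07:45.

07:45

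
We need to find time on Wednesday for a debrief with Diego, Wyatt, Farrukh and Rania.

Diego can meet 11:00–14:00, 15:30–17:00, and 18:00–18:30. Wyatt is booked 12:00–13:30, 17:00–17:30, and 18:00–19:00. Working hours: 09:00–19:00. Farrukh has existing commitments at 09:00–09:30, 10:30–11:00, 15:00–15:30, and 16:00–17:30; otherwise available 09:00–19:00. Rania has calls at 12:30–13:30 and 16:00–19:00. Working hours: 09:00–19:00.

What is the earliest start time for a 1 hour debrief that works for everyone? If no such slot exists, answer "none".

11:00

Wyatt free within 09:00–19:00: 09:00–12:00, 13:30–17:00, 17:30–18:00.
Farrukh free within 09:00–19:00: 09:30–10:30, 11:00–15:00, 15:30–16:00, 17:30–19:00.
Rania free within 09:00–19:00: 09:00–12:30, 13:30–16:00.
Diego ∩ Wyatt: 11:00–12:00, 13:30–14:00, 15:30–17:00.
Diego ∩ Wyatt ∩ Farrukh: 11:00–12:00, 13:30–14:00, 15:30–16:00.
Diego ∩ Wyatt ∩ Farrukh ∩ Rania: 11:00–12:00, 13:30–14:00, 15:30–16:00.
Windows ≥ 60 min: 11:00–12:00.
Earliest such window starts at 11:00.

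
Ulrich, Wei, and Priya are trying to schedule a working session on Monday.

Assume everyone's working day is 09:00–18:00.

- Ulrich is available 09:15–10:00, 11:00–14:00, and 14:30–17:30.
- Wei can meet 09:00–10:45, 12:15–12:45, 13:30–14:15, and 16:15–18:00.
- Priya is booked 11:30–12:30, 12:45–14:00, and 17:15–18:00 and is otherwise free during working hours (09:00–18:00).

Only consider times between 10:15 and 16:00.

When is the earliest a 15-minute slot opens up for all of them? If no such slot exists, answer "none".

Priya free within 09:00–18:00: 09:00–11:30, 12:30–12:45, 14:00–17:15.
Ulrich ∩ Wei: 09:15–10:00, 12:15–12:45, 13:30–14:00, 16:15–17:30.
Ulrich ∩ Wei ∩ Priya: 09:15–10:00, 12:30–12:45, 16:15–17:15.
Restricted to 10:15–16:00: 12:30–12:45.
Windows ≥ 15 min: 12:30–12:45.
Earliest such window starts at 12:30.

12:30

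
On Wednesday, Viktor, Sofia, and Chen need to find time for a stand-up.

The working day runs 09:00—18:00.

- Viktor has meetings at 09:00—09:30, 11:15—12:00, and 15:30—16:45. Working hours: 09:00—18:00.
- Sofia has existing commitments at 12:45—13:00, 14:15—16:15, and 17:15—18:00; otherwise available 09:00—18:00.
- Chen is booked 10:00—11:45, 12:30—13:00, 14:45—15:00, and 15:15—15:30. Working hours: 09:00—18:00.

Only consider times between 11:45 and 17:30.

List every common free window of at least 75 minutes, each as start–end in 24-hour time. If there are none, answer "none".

Viktor free within 09:00–18:00: 09:30–11:15, 12:00–15:30, 16:45–18:00.
Sofia free within 09:00–18:00: 09:00–12:45, 13:00–14:15, 16:15–17:15.
Chen free within 09:00–18:00: 09:00–10:00, 11:45–12:30, 13:00–14:45, 15:00–15:15, 15:30–18:00.
Viktor ∩ Sofia: 09:30–11:15, 12:00–12:45, 13:00–14:15, 16:45–17:15.
Viktor ∩ Sofia ∩ Chen: 09:30–10:00, 12:00–12:30, 13:00–14:15, 16:45–17:15.
Restricted to 11:45–17:30: 12:00–12:30, 13:00–14:15, 16:45–17:15.
Windows ≥ 75 min: 13:00–14:15.

13:00–14:15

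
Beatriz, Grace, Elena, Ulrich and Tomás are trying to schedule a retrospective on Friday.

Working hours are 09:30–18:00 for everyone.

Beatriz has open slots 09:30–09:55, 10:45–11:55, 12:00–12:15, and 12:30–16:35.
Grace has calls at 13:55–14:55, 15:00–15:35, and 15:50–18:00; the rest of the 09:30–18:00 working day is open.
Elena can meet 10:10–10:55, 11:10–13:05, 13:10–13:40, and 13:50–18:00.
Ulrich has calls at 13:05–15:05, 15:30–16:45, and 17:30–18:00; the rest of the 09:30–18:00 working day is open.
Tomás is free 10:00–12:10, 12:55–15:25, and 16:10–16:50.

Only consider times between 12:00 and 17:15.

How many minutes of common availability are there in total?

20 minutes

Grace free within 09:30–18:00: 09:30–13:55, 14:55–15:00, 15:35–15:50.
Ulrich free within 09:30–18:00: 09:30–13:05, 15:05–15:30, 16:45–17:30.
Beatriz ∩ Grace: 09:30–09:55, 10:45–11:55, 12:00–12:15, 12:30–13:55, 14:55–15:00, 15:35–15:50.
Beatriz ∩ Grace ∩ Elena: 10:45–10:55, 11:10–11:55, 12:00–12:15, 12:30–13:05, 13:10–13:40, 13:50–13:55, 14:55–15:00, 15:35–15:50.
Beatriz ∩ Grace ∩ Elena ∩ Ulrich: 10:45–10:55, 11:10–11:55, 12:00–12:15, 12:30–13:05.
Beatriz ∩ Grace ∩ Elena ∩ Ulrich ∩ Tomás: 10:45–10:55, 11:10–11:55, 12:00–12:10, 12:55–13:05.
Restricted to 12:00–17:15: 12:00–12:10, 12:55–13:05.
Total common minutes: 10 + 10 = 20.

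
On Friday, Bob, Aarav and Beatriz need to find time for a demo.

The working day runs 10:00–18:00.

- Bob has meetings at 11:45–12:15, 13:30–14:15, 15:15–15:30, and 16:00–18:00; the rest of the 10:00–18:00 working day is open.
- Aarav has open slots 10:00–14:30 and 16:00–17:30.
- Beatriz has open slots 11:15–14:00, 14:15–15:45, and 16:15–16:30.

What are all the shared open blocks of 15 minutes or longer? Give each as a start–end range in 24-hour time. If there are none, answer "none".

Bob free within 10:00–18:00: 10:00–11:45, 12:15–13:30, 14:15–15:15, 15:30–16:00.
Bob ∩ Aarav: 10:00–11:45, 12:15–13:30, 14:15–14:30.
Bob ∩ Aarav ∩ Beatriz: 11:15–11:45, 12:15–13:30, 14:15–14:30.
Windows ≥ 15 min: 11:15–11:45, 12:15–13:30, 14:15–14:30.

11:15–11:45, 12:15–13:30, 14:15–14:30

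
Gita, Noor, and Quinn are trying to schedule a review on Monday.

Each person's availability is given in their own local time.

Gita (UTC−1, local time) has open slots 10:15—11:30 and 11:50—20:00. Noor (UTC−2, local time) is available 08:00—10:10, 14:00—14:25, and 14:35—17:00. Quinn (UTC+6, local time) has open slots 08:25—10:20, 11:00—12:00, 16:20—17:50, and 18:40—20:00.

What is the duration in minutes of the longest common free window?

Gita → UTC: 11:15–12:30, 12:50–21:00.
Noor → UTC: 10:00–12:10, 16:00–16:25, 16:35–19:00.
Quinn → UTC: 02:25–04:20, 05:00–06:00, 10:20–11:50, 12:40–14:00.
Gita ∩ Noor: 11:15–12:10, 16:00–16:25, 16:35–19:00.
Gita ∩ Noor ∩ Quinn: 11:15–11:50.
Single common window of 35 minutes.

35 minutes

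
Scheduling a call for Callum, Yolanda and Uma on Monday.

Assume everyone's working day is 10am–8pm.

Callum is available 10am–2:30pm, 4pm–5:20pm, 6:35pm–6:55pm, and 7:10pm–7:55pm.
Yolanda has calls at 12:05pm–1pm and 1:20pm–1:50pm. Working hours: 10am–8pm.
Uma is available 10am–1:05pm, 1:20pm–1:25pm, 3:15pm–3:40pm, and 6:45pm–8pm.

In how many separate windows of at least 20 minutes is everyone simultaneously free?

Yolanda free within 10:00–20:00: 10:00–12:05, 13:00–13:20, 13:50–20:00.
Callum ∩ Yolanda: 10:00–12:05, 13:00–13:20, 13:50–14:30, 16:00–17:20, 18:35–18:55, 19:10–19:55.
Callum ∩ Yolanda ∩ Uma: 10:00–12:05, 13:00–13:05, 18:45–18:55, 19:10–19:55.
Windows ≥ 20 min: 10:00–12:05, 19:10–19:55.
That's 2 windows.

2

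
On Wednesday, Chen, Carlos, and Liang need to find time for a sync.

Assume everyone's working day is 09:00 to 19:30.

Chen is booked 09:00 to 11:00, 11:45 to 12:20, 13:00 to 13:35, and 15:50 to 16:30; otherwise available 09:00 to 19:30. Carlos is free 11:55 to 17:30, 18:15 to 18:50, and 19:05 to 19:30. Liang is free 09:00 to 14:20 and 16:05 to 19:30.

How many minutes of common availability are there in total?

Chen free within 09:00–19:30: 11:00–11:45, 12:20–13:00, 13:35–15:50, 16:30–19:30.
Chen ∩ Carlos: 12:20–13:00, 13:35–15:50, 16:30–17:30, 18:15–18:50, 19:05–19:30.
Chen ∩ Carlos ∩ Liang: 12:20–13:00, 13:35–14:20, 16:30–17:30, 18:15–18:50, 19:05–19:30.
Total common minutes: 40 + 45 + 60 + 35 + 25 = 205.

205 minutes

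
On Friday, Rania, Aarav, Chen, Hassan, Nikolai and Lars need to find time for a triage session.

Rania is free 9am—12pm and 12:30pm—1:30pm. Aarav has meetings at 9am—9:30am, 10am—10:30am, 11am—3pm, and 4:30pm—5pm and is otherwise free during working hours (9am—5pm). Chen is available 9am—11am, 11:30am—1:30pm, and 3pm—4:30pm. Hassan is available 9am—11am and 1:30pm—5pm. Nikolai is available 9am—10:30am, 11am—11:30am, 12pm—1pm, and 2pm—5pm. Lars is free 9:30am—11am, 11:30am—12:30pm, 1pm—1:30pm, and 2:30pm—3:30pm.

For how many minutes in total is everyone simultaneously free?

30 minutes

Aarav free within 09:00–17:00: 09:30–10:00, 10:30–11:00, 15:00–16:30.
Rania ∩ Aarav: 09:30–10:00, 10:30–11:00.
Rania ∩ Aarav ∩ Chen: 09:30–10:00, 10:30–11:00.
Rania ∩ Aarav ∩ Chen ∩ Hassan: 09:30–10:00, 10:30–11:00.
Rania ∩ Aarav ∩ Chen ∩ Hassan ∩ Nikolai: 09:30–10:00.
Rania ∩ Aarav ∩ Chen ∩ Hassan ∩ Nikolai ∩ Lars: 09:30–10:00.
Total common minutes: 30.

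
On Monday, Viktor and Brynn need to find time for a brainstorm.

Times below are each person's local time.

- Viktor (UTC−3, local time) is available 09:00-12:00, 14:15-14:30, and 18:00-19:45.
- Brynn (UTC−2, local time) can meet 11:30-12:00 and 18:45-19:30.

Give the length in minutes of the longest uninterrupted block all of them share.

30 minutes

Viktor → UTC: 12:00–15:00, 17:15–17:30, 21:00–22:45.
Brynn → UTC: 13:30–14:00, 20:45–21:30.
Viktor ∩ Brynn: 13:30–14:00, 21:00–21:30.
Common window lengths: 30, 30 min; longest is 30.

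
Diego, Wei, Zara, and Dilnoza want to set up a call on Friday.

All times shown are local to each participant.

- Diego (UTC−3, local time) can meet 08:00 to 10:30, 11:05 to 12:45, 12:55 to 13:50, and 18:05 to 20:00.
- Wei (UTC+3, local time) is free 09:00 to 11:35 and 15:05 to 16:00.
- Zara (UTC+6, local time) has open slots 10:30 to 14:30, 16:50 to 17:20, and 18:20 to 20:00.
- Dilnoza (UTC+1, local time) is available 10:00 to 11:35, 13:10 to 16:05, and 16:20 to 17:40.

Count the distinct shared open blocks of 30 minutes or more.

1

Diego → UTC: 11:00–13:30, 14:05–15:45, 15:55–16:50, 21:05–23:00.
Wei → UTC: 06:00–08:35, 12:05–13:00.
Zara → UTC: 04:30–08:30, 10:50–11:20, 12:20–14:00.
Dilnoza → UTC: 09:00–10:35, 12:10–15:05, 15:20–16:40.
Diego ∩ Wei: 12:05–13:00.
Diego ∩ Wei ∩ Zara: 12:20–13:00.
Diego ∩ Wei ∩ Zara ∩ Dilnoza: 12:20–13:00.
Windows ≥ 30 min: 12:20–13:00.
That's 1 window.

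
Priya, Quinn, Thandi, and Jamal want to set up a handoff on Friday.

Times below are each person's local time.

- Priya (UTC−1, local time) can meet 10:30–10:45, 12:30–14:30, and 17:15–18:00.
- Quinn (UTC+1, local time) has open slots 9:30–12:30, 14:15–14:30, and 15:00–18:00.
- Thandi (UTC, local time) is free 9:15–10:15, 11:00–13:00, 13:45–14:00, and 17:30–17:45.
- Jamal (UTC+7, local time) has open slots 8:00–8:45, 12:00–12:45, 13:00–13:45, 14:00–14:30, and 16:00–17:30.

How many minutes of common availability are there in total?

Priya → UTC: 11:30–11:45, 13:30–15:30, 18:15–19:00.
Quinn → UTC: 08:30–11:30, 13:15–13:30, 14:00–17:00.
Thandi → UTC: 09:15–10:15, 11:00–13:00, 13:45–14:00, 17:30–17:45.
Jamal → UTC: 01:00–01:45, 05:00–05:45, 06:00–06:45, 07:00–07:30, 09:00–10:30.
Priya ∩ Quinn: 14:00–15:30.
Priya ∩ Quinn ∩ Thandi: (none).
Priya ∩ Quinn ∩ Thandi ∩ Jamal: (none).
Total common minutes: 0.

0 minutes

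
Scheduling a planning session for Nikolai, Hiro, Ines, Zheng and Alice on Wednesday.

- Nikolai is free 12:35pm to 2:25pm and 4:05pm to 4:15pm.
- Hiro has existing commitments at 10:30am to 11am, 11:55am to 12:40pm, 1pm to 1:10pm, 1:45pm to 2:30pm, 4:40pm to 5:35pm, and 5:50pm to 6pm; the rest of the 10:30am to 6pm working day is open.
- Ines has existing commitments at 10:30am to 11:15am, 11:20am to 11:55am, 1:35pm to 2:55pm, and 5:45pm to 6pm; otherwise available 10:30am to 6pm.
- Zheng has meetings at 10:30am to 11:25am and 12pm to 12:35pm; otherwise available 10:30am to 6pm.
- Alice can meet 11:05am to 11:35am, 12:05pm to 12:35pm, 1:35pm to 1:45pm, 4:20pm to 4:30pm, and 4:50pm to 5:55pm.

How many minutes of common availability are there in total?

Hiro free within 10:30–18:00: 11:00–11:55, 12:40–13:00, 13:10–13:45, 14:30–16:40, 17:35–17:50.
Ines free within 10:30–18:00: 11:15–11:20, 11:55–13:35, 14:55–17:45.
Zheng free within 10:30–18:00: 11:25–12:00, 12:35–18:00.
Nikolai ∩ Hiro: 12:40–13:00, 13:10–13:45, 16:05–16:15.
Nikolai ∩ Hiro ∩ Ines: 12:40–13:00, 13:10–13:35, 16:05–16:15.
Nikolai ∩ Hiro ∩ Ines ∩ Zheng: 12:40–13:00, 13:10–13:35, 16:05–16:15.
Nikolai ∩ Hiro ∩ Ines ∩ Zheng ∩ Alice: (none).
Total common minutes: 0.

0 minutes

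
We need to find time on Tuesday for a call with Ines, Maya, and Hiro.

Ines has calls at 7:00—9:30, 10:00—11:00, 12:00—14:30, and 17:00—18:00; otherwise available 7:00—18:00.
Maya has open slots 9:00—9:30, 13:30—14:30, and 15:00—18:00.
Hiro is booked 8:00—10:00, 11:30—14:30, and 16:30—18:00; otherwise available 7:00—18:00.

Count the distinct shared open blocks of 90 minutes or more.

Ines free within 07:00–18:00: 09:30–10:00, 11:00–12:00, 14:30–17:00.
Hiro free within 07:00–18:00: 07:00–08:00, 10:00–11:30, 14:30–16:30.
Ines ∩ Maya: 15:00–17:00.
Ines ∩ Maya ∩ Hiro: 15:00–16:30.
Windows ≥ 90 min: 15:00–16:30.
That's 1 window.

1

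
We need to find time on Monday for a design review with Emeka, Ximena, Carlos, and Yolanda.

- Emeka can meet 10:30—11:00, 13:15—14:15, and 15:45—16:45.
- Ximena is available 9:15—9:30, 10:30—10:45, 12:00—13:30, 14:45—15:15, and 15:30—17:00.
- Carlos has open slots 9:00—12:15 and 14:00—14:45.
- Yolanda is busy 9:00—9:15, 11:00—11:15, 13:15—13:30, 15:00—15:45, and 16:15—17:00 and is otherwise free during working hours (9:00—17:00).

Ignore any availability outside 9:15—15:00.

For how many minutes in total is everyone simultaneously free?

Yolanda free within 09:00–17:00: 09:15–11:00, 11:15–13:15, 13:30–15:00, 15:45–16:15.
Emeka ∩ Ximena: 10:30–10:45, 13:15–13:30, 15:45–16:45.
Emeka ∩ Ximena ∩ Carlos: 10:30–10:45.
Emeka ∩ Ximena ∩ Carlos ∩ Yolanda: 10:30–10:45.
Restricted to 09:15–15:00: 10:30–10:45.
Total common minutes: 15.

15 minutes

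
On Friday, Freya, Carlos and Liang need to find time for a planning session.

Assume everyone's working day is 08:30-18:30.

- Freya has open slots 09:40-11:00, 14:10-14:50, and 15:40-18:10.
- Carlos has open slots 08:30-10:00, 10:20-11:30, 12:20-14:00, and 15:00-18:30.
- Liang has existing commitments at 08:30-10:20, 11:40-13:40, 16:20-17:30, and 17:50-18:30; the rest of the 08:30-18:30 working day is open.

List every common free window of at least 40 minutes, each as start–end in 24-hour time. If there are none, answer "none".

10:20–11:00, 15:40–16:20

Liang free within 08:30–18:30: 10:20–11:40, 13:40–16:20, 17:30–17:50.
Freya ∩ Carlos: 09:40–10:00, 10:20–11:00, 15:40–18:10.
Freya ∩ Carlos ∩ Liang: 10:20–11:00, 15:40–16:20, 17:30–17:50.
Windows ≥ 40 min: 10:20–11:00, 15:40–16:20.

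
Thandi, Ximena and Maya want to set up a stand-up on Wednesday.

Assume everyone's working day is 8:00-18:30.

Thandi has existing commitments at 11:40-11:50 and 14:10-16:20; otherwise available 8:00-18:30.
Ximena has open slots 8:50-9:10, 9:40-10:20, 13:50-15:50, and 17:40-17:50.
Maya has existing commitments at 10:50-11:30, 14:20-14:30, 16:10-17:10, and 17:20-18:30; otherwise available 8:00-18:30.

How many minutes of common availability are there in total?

Thandi free within 08:00–18:30: 08:00–11:40, 11:50–14:10, 16:20–18:30.
Maya free within 08:00–18:30: 08:00–10:50, 11:30–14:20, 14:30–16:10, 17:10–17:20.
Thandi ∩ Ximena: 08:50–09:10, 09:40–10:20, 13:50–14:10, 17:40–17:50.
Thandi ∩ Ximena ∩ Maya: 08:50–09:10, 09:40–10:20, 13:50–14:10.
Total common minutes: 20 + 40 + 20 = 80.

80 minutes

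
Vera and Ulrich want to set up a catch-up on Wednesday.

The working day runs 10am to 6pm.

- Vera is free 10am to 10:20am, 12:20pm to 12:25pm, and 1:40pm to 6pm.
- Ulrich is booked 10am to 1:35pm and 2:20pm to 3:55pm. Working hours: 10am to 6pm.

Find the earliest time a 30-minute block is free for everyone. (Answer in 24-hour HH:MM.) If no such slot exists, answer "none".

13:40

Ulrich free within 10:00–18:00: 13:35–14:20, 15:55–18:00.
Vera ∩ Ulrich: 13:40–14:20, 15:55–18:00.
Windows ≥ 30 min: 13:40–14:20, 15:55–18:00.
Earliest such window starts at 13:40.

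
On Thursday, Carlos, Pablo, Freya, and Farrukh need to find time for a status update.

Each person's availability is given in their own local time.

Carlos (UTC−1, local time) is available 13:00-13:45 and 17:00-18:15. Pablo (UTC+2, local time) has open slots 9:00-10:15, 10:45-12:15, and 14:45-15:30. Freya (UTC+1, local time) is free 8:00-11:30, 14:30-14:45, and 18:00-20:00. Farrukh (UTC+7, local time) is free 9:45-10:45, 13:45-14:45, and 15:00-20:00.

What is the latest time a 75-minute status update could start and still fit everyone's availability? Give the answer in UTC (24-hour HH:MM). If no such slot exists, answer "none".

none

Carlos → UTC: 14:00–14:45, 18:00–19:15.
Pablo → UTC: 07:00–08:15, 08:45–10:15, 12:45–13:30.
Freya → UTC: 07:00–10:30, 13:30–13:45, 17:00–19:00.
Farrukh → UTC: 02:45–03:45, 06:45–07:45, 08:00–13:00.
Carlos ∩ Pablo: (none).
Carlos ∩ Pablo ∩ Freya: (none).
Carlos ∩ Pablo ∩ Freya ∩ Farrukh: (none).
Windows ≥ 75 min: (none).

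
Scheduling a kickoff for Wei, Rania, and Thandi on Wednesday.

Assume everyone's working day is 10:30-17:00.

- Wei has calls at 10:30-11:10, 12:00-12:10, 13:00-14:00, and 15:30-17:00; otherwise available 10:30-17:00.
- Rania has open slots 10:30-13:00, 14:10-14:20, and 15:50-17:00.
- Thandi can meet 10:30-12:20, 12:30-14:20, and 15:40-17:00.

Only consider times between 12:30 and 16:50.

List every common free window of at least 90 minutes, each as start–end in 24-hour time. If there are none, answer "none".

none

Wei free within 10:30–17:00: 11:10–12:00, 12:10–13:00, 14:00–15:30.
Wei ∩ Rania: 11:10–12:00, 12:10–13:00, 14:10–14:20.
Wei ∩ Rania ∩ Thandi: 11:10–12:00, 12:10–12:20, 12:30–13:00, 14:10–14:20.
Restricted to 12:30–16:50: 12:30–13:00, 14:10–14:20.
Windows ≥ 90 min: (none).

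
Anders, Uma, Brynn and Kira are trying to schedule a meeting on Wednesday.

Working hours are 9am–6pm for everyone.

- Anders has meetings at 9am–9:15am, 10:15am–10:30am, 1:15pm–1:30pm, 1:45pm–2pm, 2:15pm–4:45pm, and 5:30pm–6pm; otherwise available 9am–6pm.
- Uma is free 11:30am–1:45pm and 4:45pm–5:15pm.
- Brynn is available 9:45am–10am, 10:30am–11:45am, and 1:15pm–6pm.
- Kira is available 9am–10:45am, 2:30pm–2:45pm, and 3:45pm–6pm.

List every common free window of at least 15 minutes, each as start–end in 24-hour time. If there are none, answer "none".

Anders free within 09:00–18:00: 09:15–10:15, 10:30–13:15, 13:30–13:45, 14:00–14:15, 16:45–17:30.
Anders ∩ Uma: 11:30–13:15, 13:30–13:45, 16:45–17:15.
Anders ∩ Uma ∩ Brynn: 11:30–11:45, 13:30–13:45, 16:45–17:15.
Anders ∩ Uma ∩ Brynn ∩ Kira: 16:45–17:15.
Windows ≥ 15 min: 16:45–17:15.

16:45–17:15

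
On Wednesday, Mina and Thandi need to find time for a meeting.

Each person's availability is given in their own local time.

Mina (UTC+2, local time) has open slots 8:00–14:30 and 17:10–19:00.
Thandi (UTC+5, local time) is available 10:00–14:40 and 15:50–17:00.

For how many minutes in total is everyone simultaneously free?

290 minutes

Mina → UTC: 06:00–12:30, 15:10–17:00.
Thandi → UTC: 05:00–09:40, 10:50–12:00.
Mina ∩ Thandi: 06:00–09:40, 10:50–12:00.
Total common minutes: 220 + 70 = 290.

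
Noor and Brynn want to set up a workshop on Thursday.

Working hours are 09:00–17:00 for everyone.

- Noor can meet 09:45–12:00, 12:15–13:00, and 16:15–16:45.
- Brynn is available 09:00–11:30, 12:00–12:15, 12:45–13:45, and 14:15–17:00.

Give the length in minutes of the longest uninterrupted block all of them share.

105 minutes

Noor ∩ Brynn: 09:45–11:30, 12:45–13:00, 16:15–16:45.
Common window lengths: 105, 15, 30 min; longest is 105.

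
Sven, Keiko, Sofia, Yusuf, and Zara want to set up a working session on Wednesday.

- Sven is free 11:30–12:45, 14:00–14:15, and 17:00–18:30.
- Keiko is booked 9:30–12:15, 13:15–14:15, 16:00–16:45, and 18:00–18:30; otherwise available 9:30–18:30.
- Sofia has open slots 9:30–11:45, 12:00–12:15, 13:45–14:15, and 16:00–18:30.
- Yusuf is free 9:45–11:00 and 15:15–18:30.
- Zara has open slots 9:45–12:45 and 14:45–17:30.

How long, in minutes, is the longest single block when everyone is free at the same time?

Keiko free within 09:30–18:30: 12:15–13:15, 14:15–16:00, 16:45–18:00.
Sven ∩ Keiko: 12:15–12:45, 17:00–18:00.
Sven ∩ Keiko ∩ Sofia: 17:00–18:00.
Sven ∩ Keiko ∩ Sofia ∩ Yusuf: 17:00–18:00.
Sven ∩ Keiko ∩ Sofia ∩ Yusuf ∩ Zara: 17:00–17:30.
Single common window of 30 minutes.

30 minutes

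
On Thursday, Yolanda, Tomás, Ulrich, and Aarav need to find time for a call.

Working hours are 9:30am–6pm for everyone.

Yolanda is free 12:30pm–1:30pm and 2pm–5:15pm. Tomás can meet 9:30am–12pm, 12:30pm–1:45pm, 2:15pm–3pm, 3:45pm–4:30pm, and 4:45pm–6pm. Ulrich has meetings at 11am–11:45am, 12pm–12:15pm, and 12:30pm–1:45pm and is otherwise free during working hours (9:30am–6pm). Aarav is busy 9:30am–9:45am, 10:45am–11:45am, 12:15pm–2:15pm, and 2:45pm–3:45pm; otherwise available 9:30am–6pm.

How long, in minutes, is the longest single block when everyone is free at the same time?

Ulrich free within 09:30–18:00: 09:30–11:00, 11:45–12:00, 12:15–12:30, 13:45–18:00.
Aarav free within 09:30–18:00: 09:45–10:45, 11:45–12:15, 14:15–14:45, 15:45–18:00.
Yolanda ∩ Tomás: 12:30–13:30, 14:15–15:00, 15:45–16:30, 16:45–17:15.
Yolanda ∩ Tomás ∩ Ulrich: 14:15–15:00, 15:45–16:30, 16:45–17:15.
Yolanda ∩ Tomás ∩ Ulrich ∩ Aarav: 14:15–14:45, 15:45–16:30, 16:45–17:15.
Common window lengths: 30, 45, 30 min; longest is 45.

45 minutes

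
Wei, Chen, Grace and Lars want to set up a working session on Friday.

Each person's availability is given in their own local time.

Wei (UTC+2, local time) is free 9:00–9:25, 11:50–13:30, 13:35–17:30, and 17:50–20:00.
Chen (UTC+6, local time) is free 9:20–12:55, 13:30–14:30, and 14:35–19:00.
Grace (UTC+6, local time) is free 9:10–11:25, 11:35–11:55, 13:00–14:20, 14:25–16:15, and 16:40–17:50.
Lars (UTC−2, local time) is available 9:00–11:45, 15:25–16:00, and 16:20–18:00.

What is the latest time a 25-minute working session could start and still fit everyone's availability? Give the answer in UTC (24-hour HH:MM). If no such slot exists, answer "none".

Wei → UTC: 07:00–07:25, 09:50–11:30, 11:35–15:30, 15:50–18:00.
Chen → UTC: 03:20–06:55, 07:30–08:30, 08:35–13:00.
Grace → UTC: 03:10–05:25, 05:35–05:55, 07:00–08:20, 08:25–10:15, 10:40–11:50.
Lars → UTC: 11:00–13:45, 17:25–18:00, 18:20–20:00.
Wei ∩ Chen: 09:50–11:30, 11:35–13:00.
Wei ∩ Chen ∩ Grace: 09:50–10:15, 10:40–11:30, 11:35–11:50.
Wei ∩ Chen ∩ Grace ∩ Lars: 11:00–11:30, 11:35–11:50.
Windows ≥ 25 min: 11:00–11:30.
Latest start in the last window 11:00–11:30 is 11:30 − 25 min = 11:05.

11:05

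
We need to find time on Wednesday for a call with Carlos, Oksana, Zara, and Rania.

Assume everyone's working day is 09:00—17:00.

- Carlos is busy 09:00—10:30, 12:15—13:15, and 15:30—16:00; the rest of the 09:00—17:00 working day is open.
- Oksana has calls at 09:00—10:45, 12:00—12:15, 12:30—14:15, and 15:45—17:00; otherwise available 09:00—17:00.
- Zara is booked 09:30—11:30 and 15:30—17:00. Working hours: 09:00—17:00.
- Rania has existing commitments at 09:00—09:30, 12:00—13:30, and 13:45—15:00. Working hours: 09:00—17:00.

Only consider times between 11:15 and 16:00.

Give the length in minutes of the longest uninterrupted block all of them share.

Carlos free within 09:00–17:00: 10:30–12:15, 13:15–15:30, 16:00–17:00.
Oksana free within 09:00–17:00: 10:45–12:00, 12:15–12:30, 14:15–15:45.
Zara free within 09:00–17:00: 09:00–09:30, 11:30–15:30.
Rania free within 09:00–17:00: 09:30–12:00, 13:30–13:45, 15:00–17:00.
Carlos ∩ Oksana: 10:45–12:00, 14:15–15:30.
Carlos ∩ Oksana ∩ Zara: 11:30–12:00, 14:15–15:30.
Carlos ∩ Oksana ∩ Zara ∩ Rania: 11:30–12:00, 15:00–15:30.
Restricted to 11:15–16:00: 11:30–12:00, 15:00–15:30.
Common window lengths: 30, 30 min; longest is 30.

30 minutes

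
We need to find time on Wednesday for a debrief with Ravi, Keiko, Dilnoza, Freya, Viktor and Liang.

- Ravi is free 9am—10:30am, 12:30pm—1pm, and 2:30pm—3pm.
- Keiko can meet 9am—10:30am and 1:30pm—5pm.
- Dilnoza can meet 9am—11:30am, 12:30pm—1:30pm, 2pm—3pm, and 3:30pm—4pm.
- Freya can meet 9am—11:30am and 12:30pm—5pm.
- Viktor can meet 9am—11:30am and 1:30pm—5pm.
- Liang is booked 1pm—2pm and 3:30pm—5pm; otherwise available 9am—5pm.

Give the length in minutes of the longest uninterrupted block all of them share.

Liang free within 09:00–17:00: 09:00–13:00, 14:00–15:30.
Ravi ∩ Keiko: 09:00–10:30, 14:30–15:00.
Ravi ∩ Keiko ∩ Dilnoza: 09:00–10:30, 14:30–15:00.
Ravi ∩ Keiko ∩ Dilnoza ∩ Freya: 09:00–10:30, 14:30–15:00.
Ravi ∩ Keiko ∩ Dilnoza ∩ Freya ∩ Viktor: 09:00–10:30, 14:30–15:00.
Ravi ∩ Keiko ∩ Dilnoza ∩ Freya ∩ Viktor ∩ Liang: 09:00–10:30, 14:30–15:00.
Common window lengths: 90, 30 min; longest is 90.

90 minutes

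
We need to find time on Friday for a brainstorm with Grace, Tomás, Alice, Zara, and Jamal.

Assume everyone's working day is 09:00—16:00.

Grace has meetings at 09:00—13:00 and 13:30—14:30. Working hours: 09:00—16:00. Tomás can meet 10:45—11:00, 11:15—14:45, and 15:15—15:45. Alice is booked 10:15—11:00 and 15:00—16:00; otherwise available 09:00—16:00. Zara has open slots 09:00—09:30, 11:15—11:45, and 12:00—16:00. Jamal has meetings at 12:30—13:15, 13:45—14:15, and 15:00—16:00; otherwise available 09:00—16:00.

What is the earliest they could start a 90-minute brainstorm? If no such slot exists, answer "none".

Grace free within 09:00–16:00: 13:00–13:30, 14:30–16:00.
Alice free within 09:00–16:00: 09:00–10:15, 11:00–15:00.
Jamal free within 09:00–16:00: 09:00–12:30, 13:15–13:45, 14:15–15:00.
Grace ∩ Tomás: 13:00–13:30, 14:30–14:45, 15:15–15:45.
Grace ∩ Tomás ∩ Alice: 13:00–13:30, 14:30–14:45.
Grace ∩ Tomás ∩ Alice ∩ Zara: 13:00–13:30, 14:30–14:45.
Grace ∩ Tomás ∩ Alice ∩ Zara ∩ Jamal: 13:15–13:30, 14:30–14:45.
Windows ≥ 90 min: (none).

none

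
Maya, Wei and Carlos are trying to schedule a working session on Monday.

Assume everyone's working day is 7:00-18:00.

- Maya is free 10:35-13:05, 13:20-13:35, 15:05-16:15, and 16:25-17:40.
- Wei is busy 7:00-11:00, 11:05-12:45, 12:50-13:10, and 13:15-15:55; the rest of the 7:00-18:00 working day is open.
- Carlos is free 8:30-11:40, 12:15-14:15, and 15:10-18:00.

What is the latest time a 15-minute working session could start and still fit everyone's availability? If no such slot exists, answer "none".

Wei free within 07:00–18:00: 11:00–11:05, 12:45–12:50, 13:10–13:15, 15:55–18:00.
Maya ∩ Wei: 11:00–11:05, 12:45–12:50, 15:55–16:15, 16:25–17:40.
Maya ∩ Wei ∩ Carlos: 11:00–11:05, 12:45–12:50, 15:55–16:15, 16:25–17:40.
Windows ≥ 15 min: 15:55–16:15, 16:25–17:40.
Latest start in the last window 16:25–17:40 is 17:40 − 15 min = 17:25.

17:25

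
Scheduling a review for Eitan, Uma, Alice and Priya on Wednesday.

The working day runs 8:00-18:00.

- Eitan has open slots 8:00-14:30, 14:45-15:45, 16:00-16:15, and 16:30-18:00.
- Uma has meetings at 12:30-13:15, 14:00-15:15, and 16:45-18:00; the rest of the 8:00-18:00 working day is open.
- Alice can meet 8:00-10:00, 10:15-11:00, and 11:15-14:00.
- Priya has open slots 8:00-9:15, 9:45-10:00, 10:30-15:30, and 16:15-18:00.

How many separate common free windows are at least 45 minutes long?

Uma free within 08:00–18:00: 08:00–12:30, 13:15–14:00, 15:15–16:45.
Eitan ∩ Uma: 08:00–12:30, 13:15–14:00, 15:15–15:45, 16:00–16:15, 16:30–16:45.
Eitan ∩ Uma ∩ Alice: 08:00–10:00, 10:15–11:00, 11:15–12:30, 13:15–14:00.
Eitan ∩ Uma ∩ Alice ∩ Priya: 08:00–09:15, 09:45–10:00, 10:30–11:00, 11:15–12:30, 13:15–14:00.
Windows ≥ 45 min: 08:00–09:15, 11:15–12:30, 13:15–14:00.
That's 3 windows.

3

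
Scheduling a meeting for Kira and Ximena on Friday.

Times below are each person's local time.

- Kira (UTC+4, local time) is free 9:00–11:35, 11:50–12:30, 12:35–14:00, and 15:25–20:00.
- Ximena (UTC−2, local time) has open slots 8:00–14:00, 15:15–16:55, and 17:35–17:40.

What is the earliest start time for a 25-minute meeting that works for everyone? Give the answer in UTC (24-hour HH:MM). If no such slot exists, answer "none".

11:25

Kira → UTC: 05:00–07:35, 07:50–08:30, 08:35–10:00, 11:25–16:00.
Ximena → UTC: 10:00–16:00, 17:15–18:55, 19:35–19:40.
Kira ∩ Ximena: 11:25–16:00.
Windows ≥ 25 min: 11:25–16:00.
Earliest such window starts at 11:25.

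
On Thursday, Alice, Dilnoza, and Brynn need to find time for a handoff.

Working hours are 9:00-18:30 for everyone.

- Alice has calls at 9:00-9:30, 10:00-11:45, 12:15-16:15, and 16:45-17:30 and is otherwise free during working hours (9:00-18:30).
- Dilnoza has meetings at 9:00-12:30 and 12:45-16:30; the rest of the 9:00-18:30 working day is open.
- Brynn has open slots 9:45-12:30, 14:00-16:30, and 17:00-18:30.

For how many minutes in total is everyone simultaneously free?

60 minutes

Alice free within 09:00–18:30: 09:30–10:00, 11:45–12:15, 16:15–16:45, 17:30–18:30.
Dilnoza free within 09:00–18:30: 12:30–12:45, 16:30–18:30.
Alice ∩ Dilnoza: 16:30–16:45, 17:30–18:30.
Alice ∩ Dilnoza ∩ Brynn: 17:30–18:30.
Total common minutes: 60.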